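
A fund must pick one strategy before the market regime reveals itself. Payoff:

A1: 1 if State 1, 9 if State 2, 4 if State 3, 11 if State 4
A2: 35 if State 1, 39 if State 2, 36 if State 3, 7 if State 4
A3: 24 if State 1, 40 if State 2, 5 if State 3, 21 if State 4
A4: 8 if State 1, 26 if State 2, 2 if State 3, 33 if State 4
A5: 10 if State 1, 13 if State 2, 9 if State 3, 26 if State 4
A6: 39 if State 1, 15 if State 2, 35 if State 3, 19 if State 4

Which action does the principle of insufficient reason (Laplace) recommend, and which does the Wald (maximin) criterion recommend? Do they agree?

Row averages: A1=6.25, A2=29.25, A3=22.5, A4=17.25, A5=14.5, A6=27
Highest average = 29.25 → A2.
Row minima: A1=1, A2=7, A3=5, A4=2, A5=9, A6=15
Best worst-case = 15 → A6.

laplace → A2; maximin → A6 (disagree)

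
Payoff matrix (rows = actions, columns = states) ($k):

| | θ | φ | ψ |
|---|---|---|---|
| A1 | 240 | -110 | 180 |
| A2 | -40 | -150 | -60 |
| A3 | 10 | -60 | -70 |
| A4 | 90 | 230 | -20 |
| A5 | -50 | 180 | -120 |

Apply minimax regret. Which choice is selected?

A4

Column bests: θ=240, φ=230, ψ=180.
A1 regrets: 0, 340, 0 → max 340
A2 regrets: 280, 380, 240 → max 380
A3 regrets: 230, 290, 250 → max 290
A4 regrets: 150, 0, 200 → max 200
A5 regrets: 290, 50, 300 → max 300
Smallest max regret = 200 → A4.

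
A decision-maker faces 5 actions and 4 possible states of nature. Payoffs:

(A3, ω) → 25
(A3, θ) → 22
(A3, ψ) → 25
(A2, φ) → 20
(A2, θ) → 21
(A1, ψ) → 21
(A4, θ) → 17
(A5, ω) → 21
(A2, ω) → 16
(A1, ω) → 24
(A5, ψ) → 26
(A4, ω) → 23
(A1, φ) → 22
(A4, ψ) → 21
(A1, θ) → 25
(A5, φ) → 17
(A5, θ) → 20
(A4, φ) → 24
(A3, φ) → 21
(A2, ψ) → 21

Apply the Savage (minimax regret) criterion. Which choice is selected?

A3

Column bests: θ=25, φ=24, ψ=26, ω=25.
A1 regrets: 0, 2, 5, 1 → max 5
A2 regrets: 4, 4, 5, 9 → max 9
A3 regrets: 3, 3, 1, 0 → max 3
A4 regrets: 8, 0, 5, 2 → max 8
A5 regrets: 5, 7, 0, 4 → max 7
Smallest max regret = 3 → A3.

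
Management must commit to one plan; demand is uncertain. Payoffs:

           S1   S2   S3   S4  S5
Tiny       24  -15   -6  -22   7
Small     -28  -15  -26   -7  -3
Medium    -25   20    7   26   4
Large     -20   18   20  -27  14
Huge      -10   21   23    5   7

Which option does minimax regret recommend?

Huge

Column bests: S1=24, S2=21, S3=23, S4=26, S5=14.
Tiny regrets: 0, 36, 29, 48, 7 → max 48
Small regrets: 52, 36, 49, 33, 17 → max 52
Medium regrets: 49, 1, 16, 0, 10 → max 49
Large regrets: 44, 3, 3, 53, 0 → max 53
Huge regrets: 34, 0, 0, 21, 7 → max 34
Smallest max regret = 34 → Huge.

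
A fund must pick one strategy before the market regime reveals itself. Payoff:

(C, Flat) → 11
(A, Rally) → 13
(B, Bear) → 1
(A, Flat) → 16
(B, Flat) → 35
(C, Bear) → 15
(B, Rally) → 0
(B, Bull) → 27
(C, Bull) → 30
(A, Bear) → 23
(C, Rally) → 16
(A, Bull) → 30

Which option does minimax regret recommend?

A

Column bests: Bear=23, Flat=35, Bull=30, Rally=16.
A regrets: 0, 19, 0, 3 → max 19
B regrets: 22, 0, 3, 16 → max 22
C regrets: 8, 24, 0, 0 → max 24
Smallest max regret = 19 → A.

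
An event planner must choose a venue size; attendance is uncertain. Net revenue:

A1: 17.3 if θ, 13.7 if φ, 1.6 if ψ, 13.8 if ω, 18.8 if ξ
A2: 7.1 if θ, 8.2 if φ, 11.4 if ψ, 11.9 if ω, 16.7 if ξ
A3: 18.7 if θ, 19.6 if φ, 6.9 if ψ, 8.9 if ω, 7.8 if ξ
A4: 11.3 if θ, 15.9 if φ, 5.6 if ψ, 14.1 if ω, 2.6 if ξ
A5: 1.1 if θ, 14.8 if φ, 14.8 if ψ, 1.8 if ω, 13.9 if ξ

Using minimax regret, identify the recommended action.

A3

Column bests: θ=18.7, φ=19.6, ψ=14.8, ω=14.1, ξ=18.8.
A1 regrets: 1.4, 5.9, 13.2, 0.3, 0.0 → max 13.2
A2 regrets: 11.6, 11.4, 3.4, 2.2, 2.1 → max 11.6
A3 regrets: 0.0, 0.0, 7.9, 5.2, 11.0 → max 11.0
A4 regrets: 7.4, 3.7, 9.2, 0.0, 16.2 → max 16.2
A5 regrets: 17.6, 4.8, 0.0, 12.3, 4.9 → max 17.6
Smallest max regret = 11.0 → A3.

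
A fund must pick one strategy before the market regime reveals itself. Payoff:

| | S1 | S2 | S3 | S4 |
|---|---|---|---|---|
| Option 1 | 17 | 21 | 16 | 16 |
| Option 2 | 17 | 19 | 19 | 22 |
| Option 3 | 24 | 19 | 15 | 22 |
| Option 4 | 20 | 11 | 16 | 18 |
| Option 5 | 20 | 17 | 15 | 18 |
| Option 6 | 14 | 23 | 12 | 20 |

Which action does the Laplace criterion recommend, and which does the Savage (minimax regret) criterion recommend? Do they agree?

laplace → Option 3; minimax regret → Option 3 (agree)

Row averages: Option 1=17.5, Option 2=19.25, Option 3=20, Option 4=16.25, Option 5=17.5, Option 6=17.25
Highest average = 20 → Option 3.
Column bests: S1=24, S2=23, S3=19, S4=22.
Option 1 regrets: 7, 2, 3, 6 → max 7
Option 2 regrets: 7, 4, 0, 0 → max 7
Option 3 regrets: 0, 4, 4, 0 → max 4
Option 4 regrets: 4, 12, 3, 4 → max 12
Option 5 regrets: 4, 6, 4, 4 → max 6
Option 6 regrets: 10, 0, 7, 2 → max 10
Smallest max regret = 4 → Option 3.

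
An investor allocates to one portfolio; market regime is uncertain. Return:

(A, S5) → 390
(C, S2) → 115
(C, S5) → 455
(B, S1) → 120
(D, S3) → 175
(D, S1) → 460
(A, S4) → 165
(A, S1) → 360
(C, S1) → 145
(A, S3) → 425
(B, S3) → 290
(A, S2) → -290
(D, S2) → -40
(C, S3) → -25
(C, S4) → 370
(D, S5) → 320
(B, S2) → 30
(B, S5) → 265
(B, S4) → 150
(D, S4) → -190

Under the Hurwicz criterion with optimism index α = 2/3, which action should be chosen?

C

A: 2/3·425 + 1/3·(-290) = 560/3
B: 2/3·290 + 1/3·30 = 610/3
C: 2/3·455 + 1/3·(-25) = 295
D: 2/3·460 + 1/3·(-190) = 730/3
Highest Hurwicz score = 295 → C.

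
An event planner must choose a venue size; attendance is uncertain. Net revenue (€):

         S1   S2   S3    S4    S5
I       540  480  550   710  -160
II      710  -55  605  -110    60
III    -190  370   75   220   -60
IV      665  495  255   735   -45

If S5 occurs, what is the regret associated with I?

220

Best payoff under S5 is 60.
Regret = 60 − (-160) = 220.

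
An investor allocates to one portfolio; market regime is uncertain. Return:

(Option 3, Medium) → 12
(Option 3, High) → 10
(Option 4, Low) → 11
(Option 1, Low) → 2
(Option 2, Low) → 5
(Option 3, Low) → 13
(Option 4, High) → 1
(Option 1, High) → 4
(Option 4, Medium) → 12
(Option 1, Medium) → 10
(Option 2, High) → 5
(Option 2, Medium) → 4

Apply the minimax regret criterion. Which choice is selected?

Option 3

Column bests: Low=13, Medium=12, High=10.
Option 1 regrets: 11, 2, 6 → max 11
Option 2 regrets: 8, 8, 5 → max 8
Option 3 regrets: 0, 0, 0 → max 0
Option 4 regrets: 2, 0, 9 → max 9
Smallest max regret = 0 → Option 3.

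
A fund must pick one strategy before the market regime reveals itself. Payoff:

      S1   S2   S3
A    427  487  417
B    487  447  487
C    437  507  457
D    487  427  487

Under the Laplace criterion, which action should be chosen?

B

Row averages: A=1331/3, B=1421/3, C=467, D=467
Highest average = 1421/3 → B.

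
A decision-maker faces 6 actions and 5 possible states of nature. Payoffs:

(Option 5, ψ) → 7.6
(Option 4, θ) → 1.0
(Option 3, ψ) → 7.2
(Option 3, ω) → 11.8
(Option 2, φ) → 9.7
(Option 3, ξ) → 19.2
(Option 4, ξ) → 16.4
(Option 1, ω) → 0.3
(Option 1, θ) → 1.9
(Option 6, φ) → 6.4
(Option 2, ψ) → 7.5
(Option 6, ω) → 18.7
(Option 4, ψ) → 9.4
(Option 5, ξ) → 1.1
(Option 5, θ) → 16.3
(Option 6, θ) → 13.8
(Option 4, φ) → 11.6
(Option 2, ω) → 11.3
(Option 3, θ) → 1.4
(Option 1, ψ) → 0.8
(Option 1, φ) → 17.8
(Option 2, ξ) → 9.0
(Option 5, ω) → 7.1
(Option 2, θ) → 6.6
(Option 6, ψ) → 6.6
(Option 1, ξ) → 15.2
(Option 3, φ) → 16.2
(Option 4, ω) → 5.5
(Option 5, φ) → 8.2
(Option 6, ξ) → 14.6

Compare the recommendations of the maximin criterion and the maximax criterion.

Row minima: Option 1=0.3, Option 2=6.6, Option 3=1.4, Option 4=1.0, Option 5=1.1, Option 6=6.4
Best worst-case = 6.6 → Option 2.
Row maxima: Option 1=17.8, Option 2=11.3, Option 3=19.2, Option 4=16.4, Option 5=16.3, Option 6=18.7
Best best-case = 19.2 → Option 3.

maximin → Option 2; maximax → Option 3 (disagree)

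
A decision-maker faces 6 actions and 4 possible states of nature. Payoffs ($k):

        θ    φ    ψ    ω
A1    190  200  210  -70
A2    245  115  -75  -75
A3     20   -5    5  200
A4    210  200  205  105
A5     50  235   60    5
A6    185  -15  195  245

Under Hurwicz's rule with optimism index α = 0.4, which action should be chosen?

A1: 0.4·210 + 0.6·(-70) = 42
A2: 0.4·245 + 0.6·(-75) = 53
A3: 0.4·200 + 0.6·(-5) = 77
A4: 0.4·210 + 0.6·105 = 147
A5: 0.4·235 + 0.6·5 = 97
A6: 0.4·245 + 0.6·(-15) = 89
Highest Hurwicz score = 147 → A4.

A4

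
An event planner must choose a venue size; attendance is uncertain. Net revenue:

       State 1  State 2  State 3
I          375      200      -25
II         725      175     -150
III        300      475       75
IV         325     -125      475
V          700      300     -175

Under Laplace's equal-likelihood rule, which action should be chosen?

III

Row averages: I=550/3, II=250, III=850/3, IV=225, V=275
Highest average = 850/3 → III.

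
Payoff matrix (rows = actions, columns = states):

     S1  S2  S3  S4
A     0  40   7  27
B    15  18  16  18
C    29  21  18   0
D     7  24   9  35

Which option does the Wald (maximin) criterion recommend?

B

Row minima: A=0, B=15, C=0, D=7
Best worst-case = 15 → B.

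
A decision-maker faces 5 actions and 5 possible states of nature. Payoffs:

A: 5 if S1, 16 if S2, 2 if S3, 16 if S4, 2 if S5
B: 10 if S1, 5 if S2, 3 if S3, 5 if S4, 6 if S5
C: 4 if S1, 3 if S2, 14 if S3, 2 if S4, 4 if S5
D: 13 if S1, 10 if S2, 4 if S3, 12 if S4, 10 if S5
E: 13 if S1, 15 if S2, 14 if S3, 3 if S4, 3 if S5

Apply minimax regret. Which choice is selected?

D

Column bests: S1=13, S2=16, S3=14, S4=16, S5=10.
A regrets: 8, 0, 12, 0, 8 → max 12
B regrets: 3, 11, 11, 11, 4 → max 11
C regrets: 9, 13, 0, 14, 6 → max 14
D regrets: 0, 6, 10, 4, 0 → max 10
E regrets: 0, 1, 0, 13, 7 → max 13
Smallest max regret = 10 → D.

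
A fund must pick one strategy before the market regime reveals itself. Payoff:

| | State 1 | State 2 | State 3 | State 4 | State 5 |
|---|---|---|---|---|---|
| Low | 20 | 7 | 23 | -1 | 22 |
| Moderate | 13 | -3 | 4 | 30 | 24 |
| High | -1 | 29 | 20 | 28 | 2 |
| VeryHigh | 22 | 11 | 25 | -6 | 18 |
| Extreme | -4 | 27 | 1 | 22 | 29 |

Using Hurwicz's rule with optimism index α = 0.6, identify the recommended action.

Low: 0.6·23 + 0.4·(-1) = 13.4
Moderate: 0.6·30 + 0.4·(-3) = 16.8
High: 0.6·29 + 0.4·(-1) = 17
VeryHigh: 0.6·25 + 0.4·(-6) = 12.6
Extreme: 0.6·29 + 0.4·(-4) = 15.8
Highest Hurwicz score = 17 → High.

High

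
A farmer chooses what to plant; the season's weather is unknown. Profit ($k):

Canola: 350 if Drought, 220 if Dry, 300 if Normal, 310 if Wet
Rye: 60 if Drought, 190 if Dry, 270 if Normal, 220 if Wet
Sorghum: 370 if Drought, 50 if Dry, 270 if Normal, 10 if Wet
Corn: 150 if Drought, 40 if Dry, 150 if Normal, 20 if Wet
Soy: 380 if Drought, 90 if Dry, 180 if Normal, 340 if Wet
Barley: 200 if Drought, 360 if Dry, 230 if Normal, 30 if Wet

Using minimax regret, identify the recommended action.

Column bests: Drought=380, Dry=360, Normal=300, Wet=340.
Canola regrets: 30, 140, 0, 30 → max 140
Rye regrets: 320, 170, 30, 120 → max 320
Sorghum regrets: 10, 310, 30, 330 → max 330
Corn regrets: 230, 320, 150, 320 → max 320
Soy regrets: 0, 270, 120, 0 → max 270
Barley regrets: 180, 0, 70, 310 → max 310
Smallest max regret = 140 → Canola.

Canola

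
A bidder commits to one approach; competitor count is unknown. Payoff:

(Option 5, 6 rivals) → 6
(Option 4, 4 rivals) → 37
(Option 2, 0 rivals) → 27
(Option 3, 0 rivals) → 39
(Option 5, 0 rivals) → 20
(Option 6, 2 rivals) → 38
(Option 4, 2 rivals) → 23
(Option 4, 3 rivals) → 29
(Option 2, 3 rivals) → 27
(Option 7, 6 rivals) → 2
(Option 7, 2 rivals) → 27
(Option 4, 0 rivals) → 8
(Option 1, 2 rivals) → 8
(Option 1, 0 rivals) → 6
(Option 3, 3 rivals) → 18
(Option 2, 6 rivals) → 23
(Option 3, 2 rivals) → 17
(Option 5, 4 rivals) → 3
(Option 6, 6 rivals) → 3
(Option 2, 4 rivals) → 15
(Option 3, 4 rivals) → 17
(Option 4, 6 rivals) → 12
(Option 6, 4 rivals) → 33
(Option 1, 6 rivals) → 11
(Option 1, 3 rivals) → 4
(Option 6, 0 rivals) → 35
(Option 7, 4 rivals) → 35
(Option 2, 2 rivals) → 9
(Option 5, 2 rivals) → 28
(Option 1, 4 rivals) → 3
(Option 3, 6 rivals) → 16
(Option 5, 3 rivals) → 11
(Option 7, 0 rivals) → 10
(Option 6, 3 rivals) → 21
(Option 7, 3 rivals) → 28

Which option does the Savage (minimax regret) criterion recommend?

Column bests: 0 rivals=39, 2 rivals=38, 3 rivals=29, 4 rivals=37, 6 rivals=23.
Option 1 regrets: 33, 30, 25, 34, 12 → max 34
Option 2 regrets: 12, 29, 2, 22, 0 → max 29
Option 3 regrets: 0, 21, 11, 20, 7 → max 21
Option 4 regrets: 31, 15, 0, 0, 11 → max 31
Option 5 regrets: 19, 10, 18, 34, 17 → max 34
Option 6 regrets: 4, 0, 8, 4, 20 → max 20
Option 7 regrets: 29, 11, 1, 2, 21 → max 29
Smallest max regret = 20 → Option 6.

Option 6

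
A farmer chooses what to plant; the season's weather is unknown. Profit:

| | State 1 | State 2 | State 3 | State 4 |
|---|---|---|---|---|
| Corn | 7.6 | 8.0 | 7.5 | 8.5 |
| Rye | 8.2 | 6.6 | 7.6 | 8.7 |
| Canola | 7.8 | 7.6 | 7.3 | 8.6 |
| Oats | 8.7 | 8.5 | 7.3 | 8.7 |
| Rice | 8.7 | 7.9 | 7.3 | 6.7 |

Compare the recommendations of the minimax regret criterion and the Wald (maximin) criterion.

Column bests: State 1=8.7, State 2=8.5, State 3=7.6, State 4=8.7.
Corn regrets: 1.1, 0.5, 0.1, 0.2 → max 1.1
Rye regrets: 0.5, 1.9, 0.0, 0.0 → max 1.9
Canola regrets: 0.9, 0.9, 0.3, 0.1 → max 0.9
Oats regrets: 0.0, 0.0, 0.3, 0.0 → max 0.3
Rice regrets: 0.0, 0.6, 0.3, 2.0 → max 2.0
Smallest max regret = 0.3 → Oats.
Row minima: Corn=7.5, Rye=6.6, Canola=7.3, Oats=7.3, Rice=6.7
Best worst-case = 7.5 → Corn.

minimax regret → Oats; maximin → Corn (disagree)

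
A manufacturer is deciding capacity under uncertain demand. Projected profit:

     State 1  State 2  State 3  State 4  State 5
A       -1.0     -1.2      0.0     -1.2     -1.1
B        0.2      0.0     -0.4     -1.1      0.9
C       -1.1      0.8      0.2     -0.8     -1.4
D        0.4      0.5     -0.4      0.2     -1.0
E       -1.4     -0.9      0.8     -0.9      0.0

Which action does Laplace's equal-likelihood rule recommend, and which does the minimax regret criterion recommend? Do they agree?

Row averages: A=-0.9, B=-0.08, C=-0.46, D=-0.06, E=-0.48
Highest average = -0.06 → D.
Column bests: State 1=0.4, State 2=0.8, State 3=0.8, State 4=0.2, State 5=0.9.
A regrets: 1.4, 2.0, 0.8, 1.4, 2.0 → max 2.0
B regrets: 0.2, 0.8, 1.2, 1.3, 0.0 → max 1.3
C regrets: 1.5, 0.0, 0.6, 1.0, 2.3 → max 2.3
D regrets: 0.0, 0.3, 1.2, 0.0, 1.9 → max 1.9
E regrets: 1.8, 1.7, 0.0, 1.1, 0.9 → max 1.8
Smallest max regret = 1.3 → B.

laplace → D; minimax regret → B (disagree)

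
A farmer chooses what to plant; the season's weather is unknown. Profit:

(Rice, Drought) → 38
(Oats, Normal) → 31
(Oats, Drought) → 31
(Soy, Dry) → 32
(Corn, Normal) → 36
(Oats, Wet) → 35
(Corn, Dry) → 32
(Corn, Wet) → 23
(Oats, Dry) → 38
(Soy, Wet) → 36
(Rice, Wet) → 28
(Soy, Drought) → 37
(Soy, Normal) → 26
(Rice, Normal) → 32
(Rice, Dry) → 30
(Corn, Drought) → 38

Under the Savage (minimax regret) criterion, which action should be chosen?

Oats

Column bests: Drought=38, Dry=38, Normal=36, Wet=36.
Soy regrets: 1, 6, 10, 0 → max 10
Rice regrets: 0, 8, 4, 8 → max 8
Corn regrets: 0, 6, 0, 13 → max 13
Oats regrets: 7, 0, 5, 1 → max 7
Smallest max regret = 7 → Oats.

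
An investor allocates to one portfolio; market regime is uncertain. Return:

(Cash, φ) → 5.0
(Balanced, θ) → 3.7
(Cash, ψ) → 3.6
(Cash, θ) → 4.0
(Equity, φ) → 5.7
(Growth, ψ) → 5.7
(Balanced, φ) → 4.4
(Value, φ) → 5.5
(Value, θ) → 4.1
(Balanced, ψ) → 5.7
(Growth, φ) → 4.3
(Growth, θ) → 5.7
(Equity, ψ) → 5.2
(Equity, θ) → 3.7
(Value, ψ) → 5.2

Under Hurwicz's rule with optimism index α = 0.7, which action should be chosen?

Balanced: 0.7·5.7 + 0.3·3.7 = 5.1
Equity: 0.7·5.7 + 0.3·3.7 = 5.1
Cash: 0.7·5.0 + 0.3·3.6 = 4.58
Growth: 0.7·5.7 + 0.3·4.3 = 5.28
Value: 0.7·5.5 + 0.3·4.1 = 5.08
Highest Hurwicz score = 5.28 → Growth.

Growth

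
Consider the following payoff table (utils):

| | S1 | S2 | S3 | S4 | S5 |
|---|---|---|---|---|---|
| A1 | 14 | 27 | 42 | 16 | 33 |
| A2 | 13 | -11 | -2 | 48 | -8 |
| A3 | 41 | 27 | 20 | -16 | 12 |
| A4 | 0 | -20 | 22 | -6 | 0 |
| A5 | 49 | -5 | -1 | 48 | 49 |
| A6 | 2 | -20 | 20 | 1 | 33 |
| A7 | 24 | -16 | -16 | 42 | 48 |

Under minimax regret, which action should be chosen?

Column bests: S1=49, S2=27, S3=42, S4=48, S5=49.
A1 regrets: 35, 0, 0, 32, 16 → max 35
A2 regrets: 36, 38, 44, 0, 57 → max 57
A3 regrets: 8, 0, 22, 64, 37 → max 64
A4 regrets: 49, 47, 20, 54, 49 → max 54
A5 regrets: 0, 32, 43, 0, 0 → max 43
A6 regrets: 47, 47, 22, 47, 16 → max 47
A7 regrets: 25, 43, 58, 6, 1 → max 58
Smallest max regret = 35 → A1.

A1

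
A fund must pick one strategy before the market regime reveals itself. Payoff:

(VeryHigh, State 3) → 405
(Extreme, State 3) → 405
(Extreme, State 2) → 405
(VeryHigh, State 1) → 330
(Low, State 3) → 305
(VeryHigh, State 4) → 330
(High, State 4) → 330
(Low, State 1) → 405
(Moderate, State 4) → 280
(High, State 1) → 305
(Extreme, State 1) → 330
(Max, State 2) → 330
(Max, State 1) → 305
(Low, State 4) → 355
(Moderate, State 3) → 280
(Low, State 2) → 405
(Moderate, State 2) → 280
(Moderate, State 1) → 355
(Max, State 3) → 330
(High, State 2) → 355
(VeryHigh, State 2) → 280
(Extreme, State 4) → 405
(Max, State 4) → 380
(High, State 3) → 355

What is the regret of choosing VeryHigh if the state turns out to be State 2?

125

Best payoff under State 2 is 405.
Regret = 405 − 280 = 125.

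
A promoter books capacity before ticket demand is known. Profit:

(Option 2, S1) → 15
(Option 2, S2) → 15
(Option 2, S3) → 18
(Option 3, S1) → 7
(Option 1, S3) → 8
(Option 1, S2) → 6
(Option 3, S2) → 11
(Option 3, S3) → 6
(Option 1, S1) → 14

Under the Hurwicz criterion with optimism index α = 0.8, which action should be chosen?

Option 2

Option 1: 0.8·14 + 0.2·6 = 12.4
Option 2: 0.8·18 + 0.2·15 = 17.4
Option 3: 0.8·11 + 0.2·6 = 10
Highest Hurwicz score = 17.4 → Option 2.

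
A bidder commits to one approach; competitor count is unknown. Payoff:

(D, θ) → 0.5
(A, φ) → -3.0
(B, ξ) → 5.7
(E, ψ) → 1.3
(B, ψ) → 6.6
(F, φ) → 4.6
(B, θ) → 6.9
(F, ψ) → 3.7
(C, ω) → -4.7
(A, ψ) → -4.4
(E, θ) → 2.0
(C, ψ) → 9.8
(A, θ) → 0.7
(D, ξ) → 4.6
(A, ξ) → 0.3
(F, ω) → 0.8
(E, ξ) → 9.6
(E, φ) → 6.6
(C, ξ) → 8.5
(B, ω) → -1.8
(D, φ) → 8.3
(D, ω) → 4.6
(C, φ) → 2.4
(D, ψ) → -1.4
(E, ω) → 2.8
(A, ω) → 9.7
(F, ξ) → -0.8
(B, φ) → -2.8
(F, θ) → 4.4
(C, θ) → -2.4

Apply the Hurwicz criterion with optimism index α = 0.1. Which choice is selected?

A: 0.1·9.7 + 0.9·(-4.4) = -2.99
B: 0.1·6.9 + 0.9·(-2.8) = -1.83
C: 0.1·9.8 + 0.9·(-4.7) = -3.25
D: 0.1·8.3 + 0.9·(-1.4) = -0.43
E: 0.1·9.6 + 0.9·1.3 = 2.13
F: 0.1·4.6 + 0.9·(-0.8) = -0.26
Highest Hurwicz score = 2.13 → E.

E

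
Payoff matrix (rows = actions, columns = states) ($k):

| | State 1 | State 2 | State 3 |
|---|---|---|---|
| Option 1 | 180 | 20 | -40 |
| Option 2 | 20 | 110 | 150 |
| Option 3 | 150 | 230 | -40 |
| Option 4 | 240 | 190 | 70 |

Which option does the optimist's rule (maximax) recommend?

Option 4

Row maxima: Option 1=180, Option 2=150, Option 3=230, Option 4=240
Best best-case = 240 → Option 4.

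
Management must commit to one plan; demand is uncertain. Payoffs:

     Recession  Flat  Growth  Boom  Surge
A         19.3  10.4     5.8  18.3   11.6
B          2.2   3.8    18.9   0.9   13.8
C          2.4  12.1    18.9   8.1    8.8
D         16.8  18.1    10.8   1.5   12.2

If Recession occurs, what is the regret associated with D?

Best payoff under Recession is 19.3.
Regret = 19.3 − 16.8 = 2.5.

2.5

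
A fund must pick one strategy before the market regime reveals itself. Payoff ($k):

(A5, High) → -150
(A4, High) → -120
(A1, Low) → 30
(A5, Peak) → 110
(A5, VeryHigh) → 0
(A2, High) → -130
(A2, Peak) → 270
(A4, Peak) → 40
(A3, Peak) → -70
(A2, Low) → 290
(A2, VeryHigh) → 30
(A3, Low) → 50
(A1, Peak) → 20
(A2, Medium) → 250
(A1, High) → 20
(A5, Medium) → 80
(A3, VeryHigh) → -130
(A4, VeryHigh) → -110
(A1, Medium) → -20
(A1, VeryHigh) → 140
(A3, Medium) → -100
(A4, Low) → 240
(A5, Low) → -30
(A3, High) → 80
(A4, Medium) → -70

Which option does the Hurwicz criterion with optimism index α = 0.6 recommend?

A2

A1: 0.6·140 + 0.4·(-20) = 76
A2: 0.6·290 + 0.4·(-130) = 122
A3: 0.6·80 + 0.4·(-130) = -4
A4: 0.6·240 + 0.4·(-120) = 96
A5: 0.6·110 + 0.4·(-150) = 6
Highest Hurwicz score = 122 → A2.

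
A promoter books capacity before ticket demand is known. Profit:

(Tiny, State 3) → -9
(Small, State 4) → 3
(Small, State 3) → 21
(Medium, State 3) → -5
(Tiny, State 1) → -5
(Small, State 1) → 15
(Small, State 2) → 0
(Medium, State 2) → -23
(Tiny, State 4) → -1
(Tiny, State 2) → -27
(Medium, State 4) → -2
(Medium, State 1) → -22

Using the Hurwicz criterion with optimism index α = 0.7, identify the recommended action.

Tiny: 0.7·(-1) + 0.3·(-27) = -8.8
Small: 0.7·21 + 0.3·0 = 14.7
Medium: 0.7·(-2) + 0.3·(-23) = -8.3
Highest Hurwicz score = 14.7 → Small.

Small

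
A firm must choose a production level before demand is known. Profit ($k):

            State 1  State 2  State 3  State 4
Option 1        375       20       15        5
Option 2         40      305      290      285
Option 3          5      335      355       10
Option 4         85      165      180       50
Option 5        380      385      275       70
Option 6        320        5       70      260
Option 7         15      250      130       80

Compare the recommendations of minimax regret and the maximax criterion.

minimax regret → Option 5; maximax → Option 5 (agree)

Column bests: State 1=380, State 2=385, State 3=355, State 4=285.
Option 1 regrets: 5, 365, 340, 280 → max 365
Option 2 regrets: 340, 80, 65, 0 → max 340
Option 3 regrets: 375, 50, 0, 275 → max 375
Option 4 regrets: 295, 220, 175, 235 → max 295
Option 5 regrets: 0, 0, 80, 215 → max 215
Option 6 regrets: 60, 380, 285, 25 → max 380
Option 7 regrets: 365, 135, 225, 205 → max 365
Smallest max regret = 215 → Option 5.
Row maxima: Option 1=375, Option 2=305, Option 3=355, Option 4=180, Option 5=385, Option 6=320, Option 7=250
Best best-case = 385 → Option 5.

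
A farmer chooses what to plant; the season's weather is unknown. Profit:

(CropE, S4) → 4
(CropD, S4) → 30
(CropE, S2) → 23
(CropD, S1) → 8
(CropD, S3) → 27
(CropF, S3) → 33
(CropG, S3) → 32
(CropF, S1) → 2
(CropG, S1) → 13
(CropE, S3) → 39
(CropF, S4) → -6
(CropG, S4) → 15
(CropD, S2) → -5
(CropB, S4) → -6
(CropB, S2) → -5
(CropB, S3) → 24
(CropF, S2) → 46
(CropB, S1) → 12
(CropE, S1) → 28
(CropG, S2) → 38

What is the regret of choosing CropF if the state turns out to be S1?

26

Best payoff under S1 is 28.
Regret = 28 − 2 = 26.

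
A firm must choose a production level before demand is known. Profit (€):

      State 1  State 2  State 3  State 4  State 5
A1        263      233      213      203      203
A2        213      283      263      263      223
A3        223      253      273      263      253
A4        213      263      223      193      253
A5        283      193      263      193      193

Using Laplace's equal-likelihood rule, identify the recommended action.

Row averages: A1=223, A2=249, A3=253, A4=229, A5=225
Highest average = 253 → A3.

A3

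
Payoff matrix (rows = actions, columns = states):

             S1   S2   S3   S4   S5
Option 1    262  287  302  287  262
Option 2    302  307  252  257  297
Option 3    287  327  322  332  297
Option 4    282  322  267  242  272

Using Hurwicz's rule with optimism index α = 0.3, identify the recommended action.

Option 3

Option 1: 0.3·302 + 0.7·262 = 274
Option 2: 0.3·307 + 0.7·252 = 268.5
Option 3: 0.3·332 + 0.7·287 = 300.5
Option 4: 0.3·322 + 0.7·242 = 266
Highest Hurwicz score = 300.5 → Option 3.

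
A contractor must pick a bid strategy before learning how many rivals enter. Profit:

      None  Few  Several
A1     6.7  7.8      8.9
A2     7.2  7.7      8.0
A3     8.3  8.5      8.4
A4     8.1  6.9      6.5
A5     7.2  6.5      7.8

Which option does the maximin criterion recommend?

Row minima: A1=6.7, A2=7.2, A3=8.3, A4=6.5, A5=6.5
Best worst-case = 8.3 → A3.

A3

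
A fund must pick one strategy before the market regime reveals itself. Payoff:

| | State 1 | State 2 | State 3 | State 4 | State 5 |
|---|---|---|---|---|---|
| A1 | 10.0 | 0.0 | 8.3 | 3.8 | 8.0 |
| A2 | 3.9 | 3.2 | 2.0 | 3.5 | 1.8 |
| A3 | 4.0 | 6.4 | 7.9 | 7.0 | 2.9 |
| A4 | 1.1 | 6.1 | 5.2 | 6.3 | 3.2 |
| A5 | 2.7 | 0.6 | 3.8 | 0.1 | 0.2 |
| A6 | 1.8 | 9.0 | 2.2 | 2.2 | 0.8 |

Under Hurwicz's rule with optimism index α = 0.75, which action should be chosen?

A1: 0.75·10.0 + 0.25·0.0 = 7.5
A2: 0.75·3.9 + 0.25·1.8 = 3.375
A3: 0.75·7.9 + 0.25·2.9 = 6.65
A4: 0.75·6.3 + 0.25·1.1 = 5
A5: 0.75·3.8 + 0.25·0.1 = 2.875
A6: 0.75·9.0 + 0.25·0.8 = 6.95
Highest Hurwicz score = 7.5 → A1.

A1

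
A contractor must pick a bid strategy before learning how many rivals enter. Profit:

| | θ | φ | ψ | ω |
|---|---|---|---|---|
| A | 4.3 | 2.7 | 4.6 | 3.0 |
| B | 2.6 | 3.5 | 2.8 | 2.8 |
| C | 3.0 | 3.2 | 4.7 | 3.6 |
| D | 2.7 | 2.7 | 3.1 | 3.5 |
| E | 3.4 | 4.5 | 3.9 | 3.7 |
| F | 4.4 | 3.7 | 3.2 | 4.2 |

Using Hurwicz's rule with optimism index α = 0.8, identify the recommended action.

A: 0.8·4.6 + 0.2·2.7 = 4.22
B: 0.8·3.5 + 0.2·2.6 = 3.32
C: 0.8·4.7 + 0.2·3.0 = 4.36
D: 0.8·3.5 + 0.2·2.7 = 3.34
E: 0.8·4.5 + 0.2·3.4 = 4.28
F: 0.8·4.4 + 0.2·3.2 = 4.16
Highest Hurwicz score = 4.36 → C.

C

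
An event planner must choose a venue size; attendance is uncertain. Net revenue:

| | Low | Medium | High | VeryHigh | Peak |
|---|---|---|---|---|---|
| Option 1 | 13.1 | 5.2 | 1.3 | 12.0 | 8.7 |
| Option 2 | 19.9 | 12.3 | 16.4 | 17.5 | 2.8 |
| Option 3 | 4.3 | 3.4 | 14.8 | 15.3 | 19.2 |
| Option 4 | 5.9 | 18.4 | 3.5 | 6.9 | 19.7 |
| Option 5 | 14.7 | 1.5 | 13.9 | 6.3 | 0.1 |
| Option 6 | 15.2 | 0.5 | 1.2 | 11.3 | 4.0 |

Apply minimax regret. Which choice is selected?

Column bests: Low=19.9, Medium=18.4, High=16.4, VeryHigh=17.5, Peak=19.7.
Option 1 regrets: 6.8, 13.2, 15.1, 5.5, 11.0 → max 15.1
Option 2 regrets: 0.0, 6.1, 0.0, 0.0, 16.9 → max 16.9
Option 3 regrets: 15.6, 15.0, 1.6, 2.2, 0.5 → max 15.6
Option 4 regrets: 14.0, 0.0, 12.9, 10.6, 0.0 → max 14.0
Option 5 regrets: 5.2, 16.9, 2.5, 11.2, 19.6 → max 19.6
Option 6 regrets: 4.7, 17.9, 15.2, 6.2, 15.7 → max 17.9
Smallest max regret = 14.0 → Option 4.

Option 4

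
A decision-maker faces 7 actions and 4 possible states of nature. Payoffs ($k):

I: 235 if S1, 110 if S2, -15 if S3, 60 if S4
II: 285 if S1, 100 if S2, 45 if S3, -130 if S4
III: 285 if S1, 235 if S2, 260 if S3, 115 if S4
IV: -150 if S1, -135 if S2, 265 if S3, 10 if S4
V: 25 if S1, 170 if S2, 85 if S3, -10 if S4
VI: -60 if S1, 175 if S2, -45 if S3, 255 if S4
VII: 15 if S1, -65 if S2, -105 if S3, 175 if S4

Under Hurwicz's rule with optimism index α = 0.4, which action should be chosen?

III

I: 0.4·235 + 0.6·(-15) = 85
II: 0.4·285 + 0.6·(-130) = 36
III: 0.4·285 + 0.6·115 = 183
IV: 0.4·265 + 0.6·(-150) = 16
V: 0.4·170 + 0.6·(-10) = 62
VI: 0.4·255 + 0.6·(-60) = 66
VII: 0.4·175 + 0.6·(-105) = 7
Highest Hurwicz score = 183 → III.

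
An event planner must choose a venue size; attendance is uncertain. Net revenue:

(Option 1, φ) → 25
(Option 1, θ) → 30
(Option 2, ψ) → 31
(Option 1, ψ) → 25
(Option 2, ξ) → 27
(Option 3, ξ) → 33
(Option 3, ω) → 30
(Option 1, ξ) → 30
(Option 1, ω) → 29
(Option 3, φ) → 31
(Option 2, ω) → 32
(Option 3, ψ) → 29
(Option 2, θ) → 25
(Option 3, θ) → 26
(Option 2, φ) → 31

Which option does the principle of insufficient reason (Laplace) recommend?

Option 3

Row averages: Option 1=27.8, Option 2=29.2, Option 3=29.8
Highest average = 29.8 → Option 3.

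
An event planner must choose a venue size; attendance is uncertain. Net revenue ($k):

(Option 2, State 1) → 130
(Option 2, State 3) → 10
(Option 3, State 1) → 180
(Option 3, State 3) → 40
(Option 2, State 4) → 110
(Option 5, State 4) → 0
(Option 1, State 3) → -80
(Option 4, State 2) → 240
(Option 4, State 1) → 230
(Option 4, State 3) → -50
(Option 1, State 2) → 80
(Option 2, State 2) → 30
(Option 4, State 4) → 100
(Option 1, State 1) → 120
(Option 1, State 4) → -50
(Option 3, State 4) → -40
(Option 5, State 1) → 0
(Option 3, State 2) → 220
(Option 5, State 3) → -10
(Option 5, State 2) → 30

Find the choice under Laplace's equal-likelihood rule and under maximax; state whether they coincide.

Row averages: Option 1=17.5, Option 2=70, Option 3=100, Option 4=130, Option 5=5
Highest average = 130 → Option 4.
Row maxima: Option 1=120, Option 2=130, Option 3=220, Option 4=240, Option 5=30
Best best-case = 240 → Option 4.

laplace → Option 4; maximax → Option 4 (agree)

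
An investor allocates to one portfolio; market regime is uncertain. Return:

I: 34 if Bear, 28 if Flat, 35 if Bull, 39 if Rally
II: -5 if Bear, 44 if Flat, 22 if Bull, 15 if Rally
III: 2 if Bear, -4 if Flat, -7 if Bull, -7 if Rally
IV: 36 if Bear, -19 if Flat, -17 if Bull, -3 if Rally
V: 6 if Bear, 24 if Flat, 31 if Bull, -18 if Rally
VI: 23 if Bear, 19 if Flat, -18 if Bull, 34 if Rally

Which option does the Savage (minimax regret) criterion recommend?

Column bests: Bear=36, Flat=44, Bull=35, Rally=39.
I regrets: 2, 16, 0, 0 → max 16
II regrets: 41, 0, 13, 24 → max 41
III regrets: 34, 48, 42, 46 → max 48
IV regrets: 0, 63, 52, 42 → max 63
V regrets: 30, 20, 4, 57 → max 57
VI regrets: 13, 25, 53, 5 → max 53
Smallest max regret = 16 → I.

I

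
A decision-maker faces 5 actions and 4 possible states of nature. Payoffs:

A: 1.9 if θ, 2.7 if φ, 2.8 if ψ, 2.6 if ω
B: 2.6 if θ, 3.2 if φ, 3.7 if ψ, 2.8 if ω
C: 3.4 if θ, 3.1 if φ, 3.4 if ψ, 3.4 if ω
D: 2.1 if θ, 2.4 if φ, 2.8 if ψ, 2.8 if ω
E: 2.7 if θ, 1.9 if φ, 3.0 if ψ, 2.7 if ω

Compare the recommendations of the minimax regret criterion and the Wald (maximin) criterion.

Column bests: θ=3.4, φ=3.2, ψ=3.7, ω=3.4.
A regrets: 1.5, 0.5, 0.9, 0.8 → max 1.5
B regrets: 0.8, 0.0, 0.0, 0.6 → max 0.8
C regrets: 0.0, 0.1, 0.3, 0.0 → max 0.3
D regrets: 1.3, 0.8, 0.9, 0.6 → max 1.3
E regrets: 0.7, 1.3, 0.7, 0.7 → max 1.3
Smallest max regret = 0.3 → C.
Row minima: A=1.9, B=2.6, C=3.1, D=2.1, E=1.9
Best worst-case = 3.1 → C.

minimax regret → C; maximin → C (agree)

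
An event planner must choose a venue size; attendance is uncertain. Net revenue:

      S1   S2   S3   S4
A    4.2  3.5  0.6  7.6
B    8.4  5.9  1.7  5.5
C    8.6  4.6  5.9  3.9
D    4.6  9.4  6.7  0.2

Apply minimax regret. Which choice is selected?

Column bests: S1=8.6, S2=9.4, S3=6.7, S4=7.6.
A regrets: 4.4, 5.9, 6.1, 0.0 → max 6.1
B regrets: 0.2, 3.5, 5.0, 2.1 → max 5.0
C regrets: 0.0, 4.8, 0.8, 3.7 → max 4.8
D regrets: 4.0, 0.0, 0.0, 7.4 → max 7.4
Smallest max regret = 4.8 → C.

C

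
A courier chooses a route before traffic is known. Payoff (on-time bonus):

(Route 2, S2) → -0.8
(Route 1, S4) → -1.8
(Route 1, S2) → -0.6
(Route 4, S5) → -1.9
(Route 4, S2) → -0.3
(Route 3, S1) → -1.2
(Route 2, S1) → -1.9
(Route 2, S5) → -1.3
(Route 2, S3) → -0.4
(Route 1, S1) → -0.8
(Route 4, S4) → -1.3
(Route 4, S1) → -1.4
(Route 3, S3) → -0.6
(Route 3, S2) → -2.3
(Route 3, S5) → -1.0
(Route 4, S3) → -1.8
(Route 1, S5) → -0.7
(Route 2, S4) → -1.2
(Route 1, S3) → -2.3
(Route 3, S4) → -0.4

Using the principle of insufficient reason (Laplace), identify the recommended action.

Row averages: Route 1=-1.24, Route 2=-1.12, Route 3=-1.1, Route 4=-1.34
Highest average = -1.1 → Route 3.

Route 3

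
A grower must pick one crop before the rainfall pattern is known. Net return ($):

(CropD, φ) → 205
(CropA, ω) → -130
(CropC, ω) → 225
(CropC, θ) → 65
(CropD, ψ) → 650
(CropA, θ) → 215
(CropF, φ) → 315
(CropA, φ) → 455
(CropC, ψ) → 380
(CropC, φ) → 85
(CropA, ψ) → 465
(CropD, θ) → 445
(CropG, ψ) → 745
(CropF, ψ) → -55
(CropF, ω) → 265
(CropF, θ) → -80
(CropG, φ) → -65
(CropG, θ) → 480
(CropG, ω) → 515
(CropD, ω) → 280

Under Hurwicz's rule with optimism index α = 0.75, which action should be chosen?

CropG

CropG: 0.75·745 + 0.25·(-65) = 542.5
CropF: 0.75·315 + 0.25·(-80) = 216.25
CropD: 0.75·650 + 0.25·205 = 538.75
CropA: 0.75·465 + 0.25·(-130) = 316.25
CropC: 0.75·380 + 0.25·65 = 301.25
Highest Hurwicz score = 542.5 → CropG.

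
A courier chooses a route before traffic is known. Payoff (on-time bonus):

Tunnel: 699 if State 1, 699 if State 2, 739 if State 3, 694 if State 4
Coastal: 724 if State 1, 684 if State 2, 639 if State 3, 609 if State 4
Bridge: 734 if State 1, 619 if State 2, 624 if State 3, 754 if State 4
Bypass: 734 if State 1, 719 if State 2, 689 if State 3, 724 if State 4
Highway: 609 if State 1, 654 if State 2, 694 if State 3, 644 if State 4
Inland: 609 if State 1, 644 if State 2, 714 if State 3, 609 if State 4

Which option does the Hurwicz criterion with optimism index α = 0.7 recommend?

Tunnel

Tunnel: 0.7·739 + 0.3·694 = 725.5
Coastal: 0.7·724 + 0.3·609 = 689.5
Bridge: 0.7·754 + 0.3·619 = 713.5
Bypass: 0.7·734 + 0.3·689 = 720.5
Highway: 0.7·694 + 0.3·609 = 668.5
Inland: 0.7·714 + 0.3·609 = 682.5
Highest Hurwicz score = 725.5 → Tunnel.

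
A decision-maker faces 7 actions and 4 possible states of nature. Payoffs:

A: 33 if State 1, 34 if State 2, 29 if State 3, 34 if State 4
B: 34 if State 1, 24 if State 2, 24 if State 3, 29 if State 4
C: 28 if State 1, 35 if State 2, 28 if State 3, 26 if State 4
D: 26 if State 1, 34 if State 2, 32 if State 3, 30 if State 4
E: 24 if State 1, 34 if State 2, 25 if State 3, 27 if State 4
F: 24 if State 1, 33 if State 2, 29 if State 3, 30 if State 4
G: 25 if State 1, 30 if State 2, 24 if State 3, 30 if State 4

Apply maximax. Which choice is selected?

C

Row maxima: A=34, B=34, C=35, D=34, E=34, F=33, G=30
Best best-case = 35 → C.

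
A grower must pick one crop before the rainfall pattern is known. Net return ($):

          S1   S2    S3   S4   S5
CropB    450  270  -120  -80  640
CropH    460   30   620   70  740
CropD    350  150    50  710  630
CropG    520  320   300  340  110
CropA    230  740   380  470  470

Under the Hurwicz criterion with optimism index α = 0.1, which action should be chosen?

CropA

CropB: 0.1·640 + 0.9·(-120) = -44
CropH: 0.1·740 + 0.9·30 = 101
CropD: 0.1·710 + 0.9·50 = 116
CropG: 0.1·520 + 0.9·110 = 151
CropA: 0.1·740 + 0.9·230 = 281
Highest Hurwicz score = 281 → CropA.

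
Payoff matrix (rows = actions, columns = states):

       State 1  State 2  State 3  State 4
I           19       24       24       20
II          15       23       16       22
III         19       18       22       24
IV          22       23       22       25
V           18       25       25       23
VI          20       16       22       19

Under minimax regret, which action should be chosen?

IV

Column bests: State 1=22, State 2=25, State 3=25, State 4=25.
I regrets: 3, 1, 1, 5 → max 5
II regrets: 7, 2, 9, 3 → max 9
III regrets: 3, 7, 3, 1 → max 7
IV regrets: 0, 2, 3, 0 → max 3
V regrets: 4, 0, 0, 2 → max 4
VI regrets: 2, 9, 3, 6 → max 9
Smallest max regret = 3 → IV.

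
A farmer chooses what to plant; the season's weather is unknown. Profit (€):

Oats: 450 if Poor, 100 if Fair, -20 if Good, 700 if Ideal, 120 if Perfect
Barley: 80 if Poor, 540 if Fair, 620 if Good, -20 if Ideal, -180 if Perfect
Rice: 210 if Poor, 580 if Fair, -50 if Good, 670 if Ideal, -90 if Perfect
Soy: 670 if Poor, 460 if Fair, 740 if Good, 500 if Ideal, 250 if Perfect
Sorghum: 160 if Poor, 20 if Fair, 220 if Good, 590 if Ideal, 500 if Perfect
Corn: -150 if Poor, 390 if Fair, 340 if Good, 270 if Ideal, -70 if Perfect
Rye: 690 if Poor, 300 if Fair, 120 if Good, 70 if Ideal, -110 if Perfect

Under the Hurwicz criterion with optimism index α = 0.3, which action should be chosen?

Soy

Oats: 0.3·700 + 0.7·(-20) = 196
Barley: 0.3·620 + 0.7·(-180) = 60
Rice: 0.3·670 + 0.7·(-90) = 138
Soy: 0.3·740 + 0.7·250 = 397
Sorghum: 0.3·590 + 0.7·20 = 191
Corn: 0.3·390 + 0.7·(-150) = 12
Rye: 0.3·690 + 0.7·(-110) = 130
Highest Hurwicz score = 397 → Soy.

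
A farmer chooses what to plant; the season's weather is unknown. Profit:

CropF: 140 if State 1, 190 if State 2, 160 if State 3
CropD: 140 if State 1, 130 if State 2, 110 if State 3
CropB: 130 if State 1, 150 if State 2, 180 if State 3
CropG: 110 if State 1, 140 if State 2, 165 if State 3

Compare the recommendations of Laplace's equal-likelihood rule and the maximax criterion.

Row averages: CropF=490/3, CropD=380/3, CropB=460/3, CropG=415/3
Highest average = 490/3 → CropF.
Row maxima: CropF=190, CropD=140, CropB=180, CropG=165
Best best-case = 190 → CropF.

laplace → CropF; maximax → CropF (agree)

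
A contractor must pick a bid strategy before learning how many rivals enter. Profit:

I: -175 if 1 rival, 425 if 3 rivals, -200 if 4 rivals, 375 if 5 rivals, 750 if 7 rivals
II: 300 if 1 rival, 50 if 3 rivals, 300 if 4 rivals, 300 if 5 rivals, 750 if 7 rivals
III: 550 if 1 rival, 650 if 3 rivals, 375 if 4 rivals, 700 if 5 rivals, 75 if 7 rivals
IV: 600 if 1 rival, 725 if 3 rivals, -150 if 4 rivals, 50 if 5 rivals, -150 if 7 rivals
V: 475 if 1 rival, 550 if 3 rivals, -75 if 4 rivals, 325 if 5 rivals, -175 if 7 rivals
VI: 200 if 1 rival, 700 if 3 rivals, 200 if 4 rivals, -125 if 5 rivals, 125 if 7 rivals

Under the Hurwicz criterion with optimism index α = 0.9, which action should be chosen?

I: 0.9·750 + 0.1·(-200) = 655
II: 0.9·750 + 0.1·50 = 680
III: 0.9·700 + 0.1·75 = 637.5
IV: 0.9·725 + 0.1·(-150) = 637.5
V: 0.9·550 + 0.1·(-175) = 477.5
VI: 0.9·700 + 0.1·(-125) = 617.5
Highest Hurwicz score = 680 → II.

II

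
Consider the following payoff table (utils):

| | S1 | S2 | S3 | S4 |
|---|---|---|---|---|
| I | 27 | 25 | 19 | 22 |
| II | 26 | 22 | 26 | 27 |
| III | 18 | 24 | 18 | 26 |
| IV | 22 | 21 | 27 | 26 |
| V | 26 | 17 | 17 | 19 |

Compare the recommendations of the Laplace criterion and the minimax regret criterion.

Row averages: I=23.25, II=25.25, III=21.5, IV=24, V=19.75
Highest average = 25.25 → II.
Column bests: S1=27, S2=25, S3=27, S4=27.
I regrets: 0, 0, 8, 5 → max 8
II regrets: 1, 3, 1, 0 → max 3
III regrets: 9, 1, 9, 1 → max 9
IV regrets: 5, 4, 0, 1 → max 5
V regrets: 1, 8, 10, 8 → max 10
Smallest max regret = 3 → II.

laplace → II; minimax regret → II (agree)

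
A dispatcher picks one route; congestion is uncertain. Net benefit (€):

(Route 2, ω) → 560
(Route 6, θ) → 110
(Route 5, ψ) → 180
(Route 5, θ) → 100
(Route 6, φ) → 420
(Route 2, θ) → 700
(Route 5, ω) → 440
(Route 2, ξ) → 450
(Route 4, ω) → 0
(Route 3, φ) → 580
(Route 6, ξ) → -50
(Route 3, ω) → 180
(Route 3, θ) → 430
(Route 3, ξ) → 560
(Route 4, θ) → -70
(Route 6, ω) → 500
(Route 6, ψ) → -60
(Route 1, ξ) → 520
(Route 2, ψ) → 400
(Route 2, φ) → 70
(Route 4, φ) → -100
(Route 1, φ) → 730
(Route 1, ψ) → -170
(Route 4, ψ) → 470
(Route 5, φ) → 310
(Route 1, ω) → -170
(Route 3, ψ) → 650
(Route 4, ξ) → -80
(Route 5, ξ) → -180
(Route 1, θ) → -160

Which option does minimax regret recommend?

Column bests: θ=700, φ=730, ψ=650, ω=560, ξ=560.
Route 1 regrets: 860, 0, 820, 730, 40 → max 860
Route 2 regrets: 0, 660, 250, 0, 110 → max 660
Route 3 regrets: 270, 150, 0, 380, 0 → max 380
Route 4 regrets: 770, 830, 180, 560, 640 → max 830
Route 5 regrets: 600, 420, 470, 120, 740 → max 740
Route 6 regrets: 590, 310, 710, 60, 610 → max 710
Smallest max regret = 380 → Route 3.

Route 3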